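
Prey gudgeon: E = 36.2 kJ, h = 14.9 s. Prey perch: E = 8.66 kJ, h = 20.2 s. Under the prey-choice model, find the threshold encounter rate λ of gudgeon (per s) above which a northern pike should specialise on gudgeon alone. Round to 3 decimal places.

0.014 per s

Drop perch once their profitability E₂/h₂ falls below the rate achievable on gudgeon alone: E₂/h₂ = λE₁/(1 + λh₁).
Solve for λ: λE₁h₂ = E₂(1 + λh₁) → λ(E₁h₂ − E₂h₁) = E₂ → λ = E₂/(E₁h₂ − E₂h₁).
λ = 8.66/(36.2×20.2 − 8.66×14.9) = 8.66/602.2 = 0.01438 per s.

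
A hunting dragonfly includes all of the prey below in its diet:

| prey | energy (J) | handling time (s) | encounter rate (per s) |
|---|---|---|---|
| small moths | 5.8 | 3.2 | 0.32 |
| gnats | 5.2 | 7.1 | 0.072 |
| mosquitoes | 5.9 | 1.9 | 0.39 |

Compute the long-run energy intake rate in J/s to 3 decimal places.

Energy encountered per unit search time: 0.32×5.8 + 0.072×5.2 + 0.39×5.9 = 4.531 J/s.
Handling time per unit search time: 0.32×3.2 + 0.072×7.1 + 0.39×1.9 = 2.276.
Rate = 4.531/(1 + 2.276) = 1.383 J/s.

1.383 J/s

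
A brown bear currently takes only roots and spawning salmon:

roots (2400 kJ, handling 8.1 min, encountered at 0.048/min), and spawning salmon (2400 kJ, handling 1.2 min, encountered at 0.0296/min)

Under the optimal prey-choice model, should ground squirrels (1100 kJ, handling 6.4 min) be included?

Current rate: (0.048×2400 + 0.0296×2400)/(1 + 0.048×8.1 + 0.0296×1.2) = 130.8 kJ/min.
Profitability of ground squirrels: 1100/6.4 = 171.9 kJ/min.
171.9 > 130.8, so adding ground squirrels raises the average — include it.

Yes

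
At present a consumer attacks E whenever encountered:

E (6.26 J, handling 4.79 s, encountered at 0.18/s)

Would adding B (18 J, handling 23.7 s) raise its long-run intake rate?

Yes

Current rate: (0.18×6.26)/(1 + 0.18×4.79) = 0.6051 J/s.
B: E/h = 18/23.7 = 0.7595 J/s.
Since 0.7595 > R, including B increases the long-run rate.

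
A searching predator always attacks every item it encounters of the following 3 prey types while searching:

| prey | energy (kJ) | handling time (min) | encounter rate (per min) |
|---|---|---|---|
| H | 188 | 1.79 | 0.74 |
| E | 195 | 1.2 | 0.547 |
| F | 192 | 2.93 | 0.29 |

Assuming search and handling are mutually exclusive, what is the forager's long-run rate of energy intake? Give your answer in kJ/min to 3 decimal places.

78.697 kJ/min

R = Σλ_iE_i / (1 + Σλ_ih_i)
Numerator: 0.74×188 + 0.547×195 + 0.29×192 = 301.5
Denominator: 1 + 0.74×1.79 + 0.547×1.2 + 0.29×2.93 = 3.831
R = 301.5/3.831 = 78.7 kJ/min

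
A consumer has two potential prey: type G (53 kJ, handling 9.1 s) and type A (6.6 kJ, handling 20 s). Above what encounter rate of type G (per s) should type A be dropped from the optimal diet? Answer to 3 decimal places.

At the threshold, the rate on type G alone equals the profitability of type A: λ·53/(1 + λ·9.1) = 6.6/20 = 0.33.
Rearranging, λ(53 − 0.33×9.1) = 0.33, so λ = 0.33/50 = 0.0066 per s.

0.007 per s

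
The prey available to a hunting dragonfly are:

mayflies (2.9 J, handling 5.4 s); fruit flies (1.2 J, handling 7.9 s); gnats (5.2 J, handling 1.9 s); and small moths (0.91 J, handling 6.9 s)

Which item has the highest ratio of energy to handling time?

gnats

In descending order of E/h:
gnats: 5.2/1.9 = 2.74 J/s
mayflies: 2.9/5.4 = 0.537 J/s
fruit flies: 1.2/7.9 = 0.152 J/s
small moths: 0.91/6.9 = 0.132 J/s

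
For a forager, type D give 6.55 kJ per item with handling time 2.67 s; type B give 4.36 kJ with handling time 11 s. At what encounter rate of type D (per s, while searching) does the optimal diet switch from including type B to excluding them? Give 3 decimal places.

0.072 per s

Drop type B once their profitability E₂/h₂ falls below the rate achievable on type D alone: E₂/h₂ = λE₁/(1 + λh₁).
Solve for λ: λE₁h₂ = E₂(1 + λh₁) → λ(E₁h₂ − E₂h₁) = E₂ → λ = E₂/(E₁h₂ − E₂h₁).
λ = 4.36/(6.55×11 − 4.36×2.67) = 4.36/60.41 = 0.07217 per s.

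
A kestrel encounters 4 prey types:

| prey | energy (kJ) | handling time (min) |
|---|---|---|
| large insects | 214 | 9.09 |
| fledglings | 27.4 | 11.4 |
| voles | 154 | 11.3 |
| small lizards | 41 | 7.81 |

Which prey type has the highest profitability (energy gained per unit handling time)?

large insects

In descending order of E/h:
large insects: 214/9.09 = 23.5 kJ/min
voles: 154/11.3 = 13.6 kJ/min
small lizards: 41/7.81 = 5.25 kJ/min
fledglings: 27.4/11.4 = 2.4 kJ/min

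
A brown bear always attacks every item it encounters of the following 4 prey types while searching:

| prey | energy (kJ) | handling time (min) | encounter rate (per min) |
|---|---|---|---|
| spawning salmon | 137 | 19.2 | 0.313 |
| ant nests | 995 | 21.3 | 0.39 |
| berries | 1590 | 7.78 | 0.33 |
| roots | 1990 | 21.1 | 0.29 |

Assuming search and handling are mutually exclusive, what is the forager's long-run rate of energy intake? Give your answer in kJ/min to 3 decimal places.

R = (0.313×137 + 0.39×995 + 0.33×1590 + 0.29×1990) / (1 + 0.313×19.2 + 0.39×21.3 + 0.33×7.78 + 0.29×21.1) = 1533/24 = 63.86 kJ/min.

63.856 kJ/min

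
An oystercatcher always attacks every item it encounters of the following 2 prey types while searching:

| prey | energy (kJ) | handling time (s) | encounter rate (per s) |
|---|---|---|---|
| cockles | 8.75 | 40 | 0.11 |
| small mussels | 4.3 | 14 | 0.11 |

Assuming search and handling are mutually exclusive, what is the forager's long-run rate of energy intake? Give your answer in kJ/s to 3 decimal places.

0.207 kJ/s

R = Σλ_iE_i / (1 + Σλ_ih_i)
Numerator: 0.11×8.75 + 0.11×4.3 = 1.435
Denominator: 1 + 0.11×40 + 0.11×14 = 6.94
R = 1.435/6.94 = 0.2068 kJ/s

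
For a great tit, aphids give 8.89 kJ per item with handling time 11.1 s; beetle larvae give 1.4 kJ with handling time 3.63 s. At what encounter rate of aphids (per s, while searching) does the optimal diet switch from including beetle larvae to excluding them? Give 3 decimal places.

0.084 per s

The zero-one rule: include beetle larvae iff E₂/h₂ > λE₁/(1+λh₁). Equality gives the switch point.
λE₁h₂ = E₂ + λE₂h₁ ⇒ λ = E₂/(E₁h₂ − E₂h₁) = 1.4/(32.27 − 15.54) = 0.08368 per s.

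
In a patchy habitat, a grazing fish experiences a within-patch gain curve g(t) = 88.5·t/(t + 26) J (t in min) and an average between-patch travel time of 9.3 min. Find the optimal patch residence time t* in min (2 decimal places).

By the marginal value theorem, leave when the instantaneous gain rate g'(t) equals the habitat-wide average g(t)/(T + t).
g'(t) = 88.5·26/(t + 26)². Setting 88.5·26/(t+26)² = 88.5t/[(t+26)(9.3+t)] gives 26(9.3+t) = t(t+26), so t² = 26×9.3 = 241.8.
t* = √241.8 = 15.55 min.

15.55 min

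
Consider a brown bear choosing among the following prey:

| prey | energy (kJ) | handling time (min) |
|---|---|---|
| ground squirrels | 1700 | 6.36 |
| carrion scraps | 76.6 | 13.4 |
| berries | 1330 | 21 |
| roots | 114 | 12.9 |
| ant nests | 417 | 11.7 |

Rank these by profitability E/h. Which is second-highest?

berries

In descending order of E/h:
ground squirrels: 1700/6.36 = 267 kJ/min
berries: 1330/21 = 63.3 kJ/min
ant nests: 417/11.7 = 35.6 kJ/min
roots: 114/12.9 = 8.84 kJ/min
carrion scraps: 76.6/13.4 = 5.72 kJ/min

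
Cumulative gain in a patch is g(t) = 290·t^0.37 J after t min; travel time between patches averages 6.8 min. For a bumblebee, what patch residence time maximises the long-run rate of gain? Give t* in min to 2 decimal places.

3.99 min

Maximise g(t)/(T+t): set derivative to zero → g'(t)(T+t) = g(t).
g'(t) = 0.37·290·t^-0.63. Setting 0.37·290·t^-0.63 = 290·t^0.37/(6.8+t) gives 0.37(6.8+t) = t, so 0.63·t = 0.37×6.8.
t* = 0.37×6.8/0.63 = 3.994 min.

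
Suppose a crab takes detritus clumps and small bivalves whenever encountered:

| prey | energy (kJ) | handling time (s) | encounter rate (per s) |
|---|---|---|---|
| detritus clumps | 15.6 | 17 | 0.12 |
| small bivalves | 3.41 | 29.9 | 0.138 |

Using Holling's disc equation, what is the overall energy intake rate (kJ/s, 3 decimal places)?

Energy encountered per unit search time: 0.12×15.6 + 0.138×3.41 = 2.343 kJ/s.
Handling time per unit search time: 0.12×17 + 0.138×29.9 = 6.166.
Rate = 2.343/(1 + 6.166) = 0.3269 kJ/s.

0.327 kJ/s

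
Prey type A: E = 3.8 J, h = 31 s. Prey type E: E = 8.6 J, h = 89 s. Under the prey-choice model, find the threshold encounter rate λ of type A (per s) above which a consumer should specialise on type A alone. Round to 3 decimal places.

0.120 per s

The zero-one rule: include type E iff E₂/h₂ > λE₁/(1+λh₁). Equality gives the switch point.
λE₁h₂ = E₂ + λE₂h₁ ⇒ λ = E₂/(E₁h₂ − E₂h₁) = 8.6/(338.2 − 266.6) = 0.1201 per s.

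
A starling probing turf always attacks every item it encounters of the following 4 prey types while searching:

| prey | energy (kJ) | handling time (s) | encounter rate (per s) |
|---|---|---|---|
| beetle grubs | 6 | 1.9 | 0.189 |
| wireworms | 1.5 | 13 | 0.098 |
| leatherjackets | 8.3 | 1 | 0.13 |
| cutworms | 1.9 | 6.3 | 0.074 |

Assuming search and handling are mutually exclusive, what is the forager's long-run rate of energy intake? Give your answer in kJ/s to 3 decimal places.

0.774 kJ/s

R = (0.189×6 + 0.098×1.5 + 0.13×8.3 + 0.074×1.9) / (1 + 0.189×1.9 + 0.098×13 + 0.13×1 + 0.074×6.3) = 2.501/3.229 = 0.7743 kJ/s.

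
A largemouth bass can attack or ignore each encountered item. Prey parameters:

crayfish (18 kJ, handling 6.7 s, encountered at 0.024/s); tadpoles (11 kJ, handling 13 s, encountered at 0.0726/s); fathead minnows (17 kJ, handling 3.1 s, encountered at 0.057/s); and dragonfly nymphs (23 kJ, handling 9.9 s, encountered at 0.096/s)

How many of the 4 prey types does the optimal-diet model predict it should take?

3

Profitabilities (E/h, kJ/s): fathead minnows 5.48, crayfish 2.69, dragonfly nymphs 2.32, tadpoles 0.846. Add prey in this order while the next type's profitability exceeds the intake rate on those already taken.
Rate on top 1: 0.8235. crayfish: 2.69 > 0.8235 → include.
Rate on top 2: 1.047. dragonfly nymphs: 2.32 > 1.047 → include.
Rate on top 3: 1.577. tadpoles: 0.846 < 1.577 → exclude; stop.
Optimal diet: fathead minnows, crayfish, dragonfly nymphs — 3 of 4 types.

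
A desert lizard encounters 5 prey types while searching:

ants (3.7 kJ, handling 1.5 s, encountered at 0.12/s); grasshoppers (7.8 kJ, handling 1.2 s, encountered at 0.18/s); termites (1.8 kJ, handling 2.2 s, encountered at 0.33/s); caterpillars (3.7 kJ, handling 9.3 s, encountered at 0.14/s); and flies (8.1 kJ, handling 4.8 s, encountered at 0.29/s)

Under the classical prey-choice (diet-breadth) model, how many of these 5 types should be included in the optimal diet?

E/h in descending order: grasshoppers 6.5, ants 2.47, flies 1.69, termites 0.818, caterpillars 0.398 kJ/s. The optimal diet is the largest prefix of this list for which every included type satisfies E_i/h_i > R on the types above it.
Rate on top 1: 1.155. ants: 2.47 > 1.155 → include.
Rate on top 2: 1.324. flies: 1.69 > 1.324 → include.
Rate on top 3: 1.505. termites: 0.818 < 1.505 → exclude; stop.
Optimal diet: grasshoppers, ants, flies — 3 of 5 types.

3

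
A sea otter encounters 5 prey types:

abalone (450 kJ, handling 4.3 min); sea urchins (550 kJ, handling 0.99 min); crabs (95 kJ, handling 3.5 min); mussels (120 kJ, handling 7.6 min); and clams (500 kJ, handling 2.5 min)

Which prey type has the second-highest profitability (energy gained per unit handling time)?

Profitability E/h (kJ/min): abalone = 450/4.3 = 105, sea urchins = 550/0.99 = 556, crabs = 95/3.5 = 27.1, mussels = 120/7.6 = 15.8, clams = 500/2.5 = 200.
Ranked: sea urchins > clams > abalone > crabs > mussels.

clams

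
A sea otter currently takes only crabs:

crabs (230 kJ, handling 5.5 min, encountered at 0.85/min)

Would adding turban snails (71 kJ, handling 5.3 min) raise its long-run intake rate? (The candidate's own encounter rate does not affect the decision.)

No

Intake rate on the current diet: R = (0.85×230) / (1 + 0.85×5.5) = 195.5/5.675 = 34.45 kJ/min.
turban snails: E/h = 71/5.3 = 13.4 kJ/min.
Since 13.4 < R, time spent handling turban snails is better spent searching.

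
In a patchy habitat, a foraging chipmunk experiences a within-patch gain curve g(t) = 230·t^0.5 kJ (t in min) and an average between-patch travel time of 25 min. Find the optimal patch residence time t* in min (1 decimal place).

Optimal t* satisfies g'(t*) = g(t*)/(T + t*).
g'(t) = 0.5·230·t^-0.5. Setting 0.5·230·t^-0.5 = 230·t^0.5/(25+t) gives 0.5(25+t) = t, so 0.50·t = 0.5×25.
t* = 0.5×25/0.50 = 25 min.

25.0 min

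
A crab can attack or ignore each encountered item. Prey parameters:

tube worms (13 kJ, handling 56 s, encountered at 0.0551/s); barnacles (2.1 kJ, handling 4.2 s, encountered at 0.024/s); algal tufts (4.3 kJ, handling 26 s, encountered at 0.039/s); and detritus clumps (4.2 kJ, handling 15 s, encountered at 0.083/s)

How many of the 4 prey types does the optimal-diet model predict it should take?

3

Rank by E/h (kJ/s): barnacles 0.5, detritus clumps 0.28, tube worms 0.232, algal tufts 0.165. Include each in turn until the next type's E/h falls below the running intake rate.
Rate on top 1: 0.04578. detritus clumps: 0.28 > 0.04578 → include.
Rate on top 2: 0.1701. tube worms: 0.232 > 0.1701 → include.
Rate on top 3: 0.2053. algal tufts: 0.165 < 0.2053 → exclude; stop.
Optimal diet: barnacles, detritus clumps, tube worms — 3 of 4 types.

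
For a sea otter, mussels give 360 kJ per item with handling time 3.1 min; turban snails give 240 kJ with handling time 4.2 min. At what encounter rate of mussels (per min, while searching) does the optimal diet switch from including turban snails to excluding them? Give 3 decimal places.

At the threshold, the rate on mussels alone equals the profitability of turban snails: λ·360/(1 + λ·3.1) = 240/4.2 = 57.14.
Rearranging, λ(360 − 57.14×3.1) = 57.14, so λ = 57.14/182.9 = 0.3125 per min.

0.312 per min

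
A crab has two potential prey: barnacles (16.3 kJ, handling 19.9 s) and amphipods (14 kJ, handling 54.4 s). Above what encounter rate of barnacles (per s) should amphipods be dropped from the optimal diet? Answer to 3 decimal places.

Drop amphipods once their profitability E₂/h₂ falls below the rate achievable on barnacles alone: E₂/h₂ = λE₁/(1 + λh₁).
Solve for λ: λE₁h₂ = E₂(1 + λh₁) → λ(E₁h₂ − E₂h₁) = E₂ → λ = E₂/(E₁h₂ − E₂h₁).
λ = 14/(16.3×54.4 − 14×19.9) = 14/608.1 = 0.02302 per s.

0.023 per s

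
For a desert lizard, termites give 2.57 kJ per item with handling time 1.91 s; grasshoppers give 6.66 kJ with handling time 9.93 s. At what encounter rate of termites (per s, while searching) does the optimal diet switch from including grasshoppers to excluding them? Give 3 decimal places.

At the threshold, the rate on termites alone equals the profitability of grasshoppers: λ·2.57/(1 + λ·1.91) = 6.66/9.93 = 0.6707.
Rearranging, λ(2.57 − 0.6707×1.91) = 0.6707, so λ = 0.6707/1.289 = 0.5203 per s.

0.520 per s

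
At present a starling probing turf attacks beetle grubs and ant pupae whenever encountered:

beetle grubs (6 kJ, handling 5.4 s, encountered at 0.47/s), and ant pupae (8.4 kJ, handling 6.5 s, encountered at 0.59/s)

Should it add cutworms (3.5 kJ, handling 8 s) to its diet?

No

Intake rate on the current diet: R = (0.47×6 + 0.59×8.4) / (1 + 0.47×5.4 + 0.59×6.5) = 7.776/7.373 = 1.055 kJ/s.
cutworms: E/h = 3.5/8 = 0.4375 kJ/s.
Since 0.4375 < R, time spent handling cutworms is better spent searching.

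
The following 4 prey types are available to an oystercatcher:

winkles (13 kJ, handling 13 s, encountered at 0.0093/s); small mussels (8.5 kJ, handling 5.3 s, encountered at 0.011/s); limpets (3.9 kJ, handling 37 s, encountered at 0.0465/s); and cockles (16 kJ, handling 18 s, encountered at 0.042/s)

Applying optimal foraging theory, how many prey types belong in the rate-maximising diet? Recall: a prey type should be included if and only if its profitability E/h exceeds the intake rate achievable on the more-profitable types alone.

3

E/h in descending order: small mussels 1.6, winkles 1, cockles 0.889, limpets 0.105 kJ/s. The optimal diet is the largest prefix of this list for which every included type satisfies E_i/h_i > R on the types above it.
Rate on top 1: 0.08835. winkles: 1 > 0.08835 → include.
Rate on top 2: 0.1818. cockles: 0.889 > 0.1818 → include.
Rate on top 3: 0.458. limpets: 0.105 < 0.458 → exclude; stop.
Optimal diet: small mussels, winkles, cockles — 3 of 4 types.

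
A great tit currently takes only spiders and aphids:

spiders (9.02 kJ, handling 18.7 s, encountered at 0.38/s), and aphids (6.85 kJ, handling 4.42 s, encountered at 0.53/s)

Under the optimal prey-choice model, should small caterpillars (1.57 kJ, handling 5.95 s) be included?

Intake rate on the current diet: R = (0.38×9.02 + 0.53×6.85) / (1 + 0.38×18.7 + 0.53×4.42) = 7.058/10.45 = 0.6755 kJ/s.
Profitability of small caterpillars: 1.57/5.95 = 0.2639 kJ/s.
0.2639 < 0.6755, so adding small caterpillars would lower the average — exclude it.

No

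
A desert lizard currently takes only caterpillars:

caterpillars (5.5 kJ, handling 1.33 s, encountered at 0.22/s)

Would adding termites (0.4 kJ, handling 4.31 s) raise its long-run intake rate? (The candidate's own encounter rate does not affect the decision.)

No

Intake rate on the current diet: R = (0.22×5.5) / (1 + 0.22×1.33) = 1.21/1.293 = 0.9361 kJ/s.
Profitability of termites: 0.4/4.31 = 0.09281 kJ/s.
Since 0.09281 < R, time spent handling termites is better spent searching.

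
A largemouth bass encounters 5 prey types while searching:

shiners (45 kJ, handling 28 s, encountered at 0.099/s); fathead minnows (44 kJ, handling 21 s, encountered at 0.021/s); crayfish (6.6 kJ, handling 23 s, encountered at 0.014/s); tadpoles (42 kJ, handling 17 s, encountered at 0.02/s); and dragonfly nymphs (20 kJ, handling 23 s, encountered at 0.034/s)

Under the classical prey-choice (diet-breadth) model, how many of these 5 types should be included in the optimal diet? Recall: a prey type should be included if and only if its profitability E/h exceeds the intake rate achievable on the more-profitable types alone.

E/h in descending order: tadpoles 2.47, fathead minnows 2.1, shiners 1.61, dragonfly nymphs 0.87, crayfish 0.287 kJ/s. The optimal diet is the largest prefix of this list for which every included type satisfies E_i/h_i > R on the types above it.
Rate on top 1: 0.6269. fathead minnows: 2.1 > 0.6269 → include.
Rate on top 2: 0.9905. shiners: 1.61 > 0.9905 → include.
Rate on top 3: 1.366. dragonfly nymphs: 0.87 < 1.366 → exclude; stop.
Optimal diet: tadpoles, fathead minnows, shiners — 3 of 5 types.

3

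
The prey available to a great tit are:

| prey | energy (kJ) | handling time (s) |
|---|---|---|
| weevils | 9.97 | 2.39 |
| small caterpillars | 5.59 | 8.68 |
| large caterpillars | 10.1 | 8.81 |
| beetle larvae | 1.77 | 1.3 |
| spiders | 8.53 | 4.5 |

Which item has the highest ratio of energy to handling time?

weevils

Profitability E/h (kJ/s): weevils = 9.97/2.39 = 4.17, small caterpillars = 5.59/8.68 = 0.644, large caterpillars = 10.1/8.81 = 1.15, beetle larvae = 1.77/1.3 = 1.36, spiders = 8.53/4.5 = 1.9.
Ranked: weevils > spiders > beetle larvae > large caterpillars > small caterpillars.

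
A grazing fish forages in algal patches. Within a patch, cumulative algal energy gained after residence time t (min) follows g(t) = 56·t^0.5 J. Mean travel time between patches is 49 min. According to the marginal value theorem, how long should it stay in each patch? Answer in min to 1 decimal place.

Maximise g(t)/(T+t): set derivative to zero → g'(t)(T+t) = g(t).
g'(t) = 0.5·56·t^-0.5. Setting 0.5·56·t^-0.5 = 56·t^0.5/(49+t) gives 0.5(49+t) = t, so 0.50·t = 0.5×49.
t* = 0.5×49/0.50 = 49 min.

49.0 min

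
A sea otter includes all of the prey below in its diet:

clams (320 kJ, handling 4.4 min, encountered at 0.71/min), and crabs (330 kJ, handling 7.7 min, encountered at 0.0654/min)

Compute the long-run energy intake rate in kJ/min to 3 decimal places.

53.761 kJ/min

Energy encountered per unit search time: 0.71×320 + 0.0654×330 = 248.8 kJ/min.
Handling time per unit search time: 0.71×4.4 + 0.0654×7.7 = 3.628.
Rate = 248.8/(1 + 3.628) = 53.76 kJ/min.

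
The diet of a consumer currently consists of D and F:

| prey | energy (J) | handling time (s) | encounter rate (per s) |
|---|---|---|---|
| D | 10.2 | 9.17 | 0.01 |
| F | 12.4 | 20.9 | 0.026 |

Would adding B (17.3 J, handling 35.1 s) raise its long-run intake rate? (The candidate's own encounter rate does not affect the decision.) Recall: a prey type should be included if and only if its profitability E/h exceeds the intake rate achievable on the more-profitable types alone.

On D and F alone, R = ΣλE/(1+Σλh) = 0.4244/1.635 = 0.2596 J/s.
B: E/h = 17.3/35.1 = 0.4929 J/s.
Since 0.4929 > R, including B increases the long-run rate.

Yes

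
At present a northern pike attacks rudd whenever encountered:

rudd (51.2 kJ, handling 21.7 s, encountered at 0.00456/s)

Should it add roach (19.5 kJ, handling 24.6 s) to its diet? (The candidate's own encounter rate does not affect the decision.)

Yes

Current rate: (0.00456×51.2)/(1 + 0.00456×21.7) = 0.2124 kJ/s.
roach: E/h = 19.5/24.6 = 0.7927 kJ/s.
0.7927 > 0.2124, so adding roach raises the average — include it.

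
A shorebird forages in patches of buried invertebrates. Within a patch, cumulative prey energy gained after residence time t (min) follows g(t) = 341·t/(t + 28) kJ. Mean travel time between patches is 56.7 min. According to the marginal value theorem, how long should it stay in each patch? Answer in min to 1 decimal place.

39.8 min

Optimal t* satisfies g'(t*) = g(t*)/(T + t*).
g'(t) = 341·28/(t + 28)². Setting 341·28/(t+28)² = 341t/[(t+28)(56.7+t)] gives 28(56.7+t) = t(t+28), so t² = 28×56.7 = 1588.
t* = √1588 = 39.84 min.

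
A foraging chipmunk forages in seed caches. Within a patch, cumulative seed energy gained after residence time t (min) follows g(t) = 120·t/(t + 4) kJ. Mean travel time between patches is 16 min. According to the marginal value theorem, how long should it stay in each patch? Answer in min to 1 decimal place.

Optimal t* satisfies g'(t*) = g(t*)/(T + t*).
g'(t) = 120·4/(t + 4)². Setting 120·4/(t+4)² = 120t/[(t+4)(16+t)] gives 4(16+t) = t(t+4), so t² = 4×16 = 64.
t* = √64 = 8 min.

8.0 min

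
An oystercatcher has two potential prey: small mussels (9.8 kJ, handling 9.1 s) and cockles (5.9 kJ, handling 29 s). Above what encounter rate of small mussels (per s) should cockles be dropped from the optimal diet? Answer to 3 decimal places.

0.026 per s

The zero-one rule: include cockles iff E₂/h₂ > λE₁/(1+λh₁). Equality gives the switch point.
λE₁h₂ = E₂ + λE₂h₁ ⇒ λ = E₂/(E₁h₂ − E₂h₁) = 5.9/(284.2 − 53.69) = 0.0256 per s.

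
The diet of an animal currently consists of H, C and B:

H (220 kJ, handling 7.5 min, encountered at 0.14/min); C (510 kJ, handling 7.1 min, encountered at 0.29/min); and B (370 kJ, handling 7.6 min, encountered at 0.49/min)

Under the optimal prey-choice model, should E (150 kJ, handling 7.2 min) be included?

On H, C and B alone, R = ΣλE/(1+Σλh) = 360/7.833 = 45.96 kJ/min.
Profitability of E: 150/7.2 = 20.83 kJ/min.
20.83 < 45.96, so adding E would lower the average — exclude it.

No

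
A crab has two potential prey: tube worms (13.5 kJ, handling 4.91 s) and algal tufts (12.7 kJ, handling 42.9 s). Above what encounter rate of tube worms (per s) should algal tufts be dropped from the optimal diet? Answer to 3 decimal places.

At the threshold, the rate on tube worms alone equals the profitability of algal tufts: λ·13.5/(1 + λ·4.91) = 12.7/42.9 = 0.296.
Rearranging, λ(13.5 − 0.296×4.91) = 0.296, so λ = 0.296/12.05 = 0.02457 per s.

0.025 per s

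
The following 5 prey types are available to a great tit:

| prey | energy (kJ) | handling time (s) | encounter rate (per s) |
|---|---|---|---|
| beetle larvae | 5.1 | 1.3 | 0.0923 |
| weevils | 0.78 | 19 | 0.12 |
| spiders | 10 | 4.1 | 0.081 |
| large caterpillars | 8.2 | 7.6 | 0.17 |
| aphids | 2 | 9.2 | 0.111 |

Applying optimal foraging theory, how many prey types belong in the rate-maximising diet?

E/h in descending order: beetle larvae 3.92, spiders 2.44, large caterpillars 1.08, aphids 0.217, weevils 0.0411 kJ/s. The optimal diet is the largest prefix of this list for which every included type satisfies E_i/h_i > R on the types above it.
Rate on top 1: 0.4203. spiders: 2.44 > 0.4203 → include.
Rate on top 2: 0.882. large caterpillars: 1.08 > 0.882 → include.
Rate on top 3: 0.9747. aphids: 0.217 < 0.9747 → exclude; stop.
Optimal diet: beetle larvae, spiders, large caterpillars — 3 of 5 types.

3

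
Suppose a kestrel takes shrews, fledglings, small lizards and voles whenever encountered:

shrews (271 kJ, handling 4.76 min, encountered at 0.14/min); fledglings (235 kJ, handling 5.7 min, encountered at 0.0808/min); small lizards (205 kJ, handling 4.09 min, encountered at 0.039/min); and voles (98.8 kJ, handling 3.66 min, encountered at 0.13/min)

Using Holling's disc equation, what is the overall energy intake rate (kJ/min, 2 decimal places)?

R = (0.14×271 + 0.0808×235 + 0.039×205 + 0.13×98.8) / (1 + 0.14×4.76 + 0.0808×5.7 + 0.039×4.09 + 0.13×3.66) = 77.77/2.762 = 28.15 kJ/min.

28.15 kJ/min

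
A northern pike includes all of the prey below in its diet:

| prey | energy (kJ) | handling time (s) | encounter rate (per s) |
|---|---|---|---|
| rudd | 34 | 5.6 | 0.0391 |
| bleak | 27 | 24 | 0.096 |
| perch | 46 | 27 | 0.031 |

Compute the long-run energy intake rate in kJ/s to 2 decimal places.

R = (0.0391×34 + 0.096×27 + 0.031×46) / (1 + 0.0391×5.6 + 0.096×24 + 0.031×27) = 5.347/4.36 = 1.226 kJ/s.

1.23 kJ/s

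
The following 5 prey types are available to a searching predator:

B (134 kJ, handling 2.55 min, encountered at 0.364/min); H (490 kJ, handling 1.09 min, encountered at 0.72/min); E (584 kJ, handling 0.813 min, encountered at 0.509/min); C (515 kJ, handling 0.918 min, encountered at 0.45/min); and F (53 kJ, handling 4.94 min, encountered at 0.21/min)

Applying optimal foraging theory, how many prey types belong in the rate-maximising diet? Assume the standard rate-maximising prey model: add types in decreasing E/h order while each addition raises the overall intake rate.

3

Profitabilities (E/h, kJ/min): E 718, C 561, H 450, B 52.5, F 10.7. Add prey in this order while the next type's profitability exceeds the intake rate on those already taken.
Rate on top 1: 210.3. C: 561 > 210.3 → include.
Rate on top 2: 289.6. H: 450 > 289.6 → include.
Rate on top 3: 337.6. B: 52.5 < 337.6 → exclude; stop.
Optimal diet: E, C, H — 3 of 5 types.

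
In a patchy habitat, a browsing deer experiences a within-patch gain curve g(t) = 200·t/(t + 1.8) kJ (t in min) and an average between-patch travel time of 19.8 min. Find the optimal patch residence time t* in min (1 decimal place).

6.0 min

Optimal t* satisfies g'(t*) = g(t*)/(T + t*).
g'(t) = 200·1.8/(t + 1.8)². Setting 200·1.8/(t+1.8)² = 200t/[(t+1.8)(19.8+t)] gives 1.8(19.8+t) = t(t+1.8), so t² = 1.8×19.8 = 35.64.
t* = √35.64 = 5.97 min.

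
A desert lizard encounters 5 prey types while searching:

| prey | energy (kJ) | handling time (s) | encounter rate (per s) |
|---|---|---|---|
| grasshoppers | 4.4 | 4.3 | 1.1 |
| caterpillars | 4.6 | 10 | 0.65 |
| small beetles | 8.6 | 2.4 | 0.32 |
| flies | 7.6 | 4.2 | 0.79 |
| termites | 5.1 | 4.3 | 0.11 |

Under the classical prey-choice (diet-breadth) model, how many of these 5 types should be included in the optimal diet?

2

Profitabilities (E/h, kJ/s): small beetles 3.58, flies 1.81, termites 1.19, grasshoppers 1.02, caterpillars 0.46. Add prey in this order while the next type's profitability exceeds the intake rate on those already taken.
Rate on top 1: 1.557. flies: 1.81 > 1.557 → include.
Rate on top 2: 1.722. termites: 1.19 < 1.722 → exclude; stop.
Optimal diet: small beetles, flies — 2 of 5 types.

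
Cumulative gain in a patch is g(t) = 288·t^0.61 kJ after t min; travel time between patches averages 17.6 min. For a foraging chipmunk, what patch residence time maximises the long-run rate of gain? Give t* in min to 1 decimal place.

27.5 min

Optimal t* satisfies g'(t*) = g(t*)/(T + t*).
g'(t) = 0.61·288·t^-0.39. Setting 0.61·288·t^-0.39 = 288·t^0.61/(17.6+t) gives 0.61(17.6+t) = t, so 0.39·t = 0.61×17.6.
t* = 0.61×17.6/0.39 = 27.53 min.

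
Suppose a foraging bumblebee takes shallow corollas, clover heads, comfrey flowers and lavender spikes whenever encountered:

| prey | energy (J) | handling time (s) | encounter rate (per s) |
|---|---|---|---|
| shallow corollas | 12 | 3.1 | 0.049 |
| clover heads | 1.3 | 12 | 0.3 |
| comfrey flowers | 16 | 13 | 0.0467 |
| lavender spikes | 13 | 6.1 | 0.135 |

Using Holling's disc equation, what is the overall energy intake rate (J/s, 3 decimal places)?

R = (0.049×12 + 0.3×1.3 + 0.0467×16 + 0.135×13) / (1 + 0.049×3.1 + 0.3×12 + 0.0467×13 + 0.135×6.1) = 3.48/6.182 = 0.5629 J/s.

0.563 J/s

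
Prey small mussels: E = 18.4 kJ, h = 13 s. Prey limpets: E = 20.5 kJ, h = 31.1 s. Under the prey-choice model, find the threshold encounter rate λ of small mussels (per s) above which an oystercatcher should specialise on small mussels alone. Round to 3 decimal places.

Drop limpets once their profitability E₂/h₂ falls below the rate achievable on small mussels alone: E₂/h₂ = λE₁/(1 + λh₁).
Solve for λ: λE₁h₂ = E₂(1 + λh₁) → λ(E₁h₂ − E₂h₁) = E₂ → λ = E₂/(E₁h₂ − E₂h₁).
λ = 20.5/(18.4×31.1 − 20.5×13) = 20.5/305.7 = 0.06705 per s.

0.067 per s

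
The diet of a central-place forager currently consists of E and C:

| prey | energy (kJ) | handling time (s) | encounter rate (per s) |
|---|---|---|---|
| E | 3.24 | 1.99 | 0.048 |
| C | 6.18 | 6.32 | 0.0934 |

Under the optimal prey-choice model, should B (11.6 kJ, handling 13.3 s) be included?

Yes

Current rate: (0.048×3.24 + 0.0934×6.18)/(1 + 0.048×1.99 + 0.0934×6.32) = 0.4346 kJ/s.
B: E/h = 11.6/13.3 = 0.8722 kJ/s.
0.8722 > 0.4346, so adding B raises the average — include it.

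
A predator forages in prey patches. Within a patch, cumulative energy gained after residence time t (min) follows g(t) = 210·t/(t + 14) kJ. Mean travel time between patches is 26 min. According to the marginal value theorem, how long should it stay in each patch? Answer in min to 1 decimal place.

Optimal t* satisfies g'(t*) = g(t*)/(T + t*).
g'(t) = 210·14/(t + 14)². Setting 210·14/(t+14)² = 210t/[(t+14)(26+t)] gives 14(26+t) = t(t+14), so t² = 14×26 = 364.
t* = √364 = 19.08 min.

19.1 min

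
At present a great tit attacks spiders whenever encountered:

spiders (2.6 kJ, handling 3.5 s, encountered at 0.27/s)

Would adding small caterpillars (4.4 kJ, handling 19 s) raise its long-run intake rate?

Intake rate on the current diet: R = (0.27×2.6) / (1 + 0.27×3.5) = 0.702/1.945 = 0.3609 kJ/s.
small caterpillars: E/h = 4.4/19 = 0.2316 kJ/s.
Since 0.2316 < R, time spent handling small caterpillars is better spent searching.

No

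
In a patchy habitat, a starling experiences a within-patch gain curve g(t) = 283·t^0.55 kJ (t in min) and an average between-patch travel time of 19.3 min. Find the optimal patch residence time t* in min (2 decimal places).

23.59 min

Maximise g(t)/(T+t): set derivative to zero → g'(t)(T+t) = g(t).
g'(t) = 0.55·283·t^-0.45. Setting 0.55·283·t^-0.45 = 283·t^0.55/(19.3+t) gives 0.55(19.3+t) = t, so 0.45·t = 0.55×19.3.
t* = 0.55×19.3/0.45 = 23.59 min.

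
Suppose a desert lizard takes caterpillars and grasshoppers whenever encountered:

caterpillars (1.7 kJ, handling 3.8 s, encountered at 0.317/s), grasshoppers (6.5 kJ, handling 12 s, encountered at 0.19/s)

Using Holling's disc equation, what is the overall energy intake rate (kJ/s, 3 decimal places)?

R = Σλ_iE_i / (1 + Σλ_ih_i)
Numerator: 0.317×1.7 + 0.19×6.5 = 1.774
Denominator: 1 + 0.317×3.8 + 0.19×12 = 4.485
R = 1.774/4.485 = 0.3956 kJ/s

0.396 kJ/s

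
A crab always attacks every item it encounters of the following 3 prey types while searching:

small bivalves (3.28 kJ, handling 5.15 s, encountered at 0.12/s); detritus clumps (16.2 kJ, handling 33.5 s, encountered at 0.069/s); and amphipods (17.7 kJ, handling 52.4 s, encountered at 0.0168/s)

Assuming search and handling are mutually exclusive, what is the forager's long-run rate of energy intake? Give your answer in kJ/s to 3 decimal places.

0.376 kJ/s

R = (0.12×3.28 + 0.069×16.2 + 0.0168×17.7) / (1 + 0.12×5.15 + 0.069×33.5 + 0.0168×52.4) = 1.809/4.81 = 0.3761 kJ/s.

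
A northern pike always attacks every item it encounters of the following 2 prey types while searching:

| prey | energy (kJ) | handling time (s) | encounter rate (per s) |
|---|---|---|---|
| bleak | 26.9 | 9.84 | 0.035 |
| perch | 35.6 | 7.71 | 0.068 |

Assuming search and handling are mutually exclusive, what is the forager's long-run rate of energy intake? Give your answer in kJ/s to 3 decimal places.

1.799 kJ/s

R = Σλ_iE_i / (1 + Σλ_ih_i)
Numerator: 0.035×26.9 + 0.068×35.6 = 3.362
Denominator: 1 + 0.035×9.84 + 0.068×7.71 = 1.869
R = 3.362/1.869 = 1.799 kJ/s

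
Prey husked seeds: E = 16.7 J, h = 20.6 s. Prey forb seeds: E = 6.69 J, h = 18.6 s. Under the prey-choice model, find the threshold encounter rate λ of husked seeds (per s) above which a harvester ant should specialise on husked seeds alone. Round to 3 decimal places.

Drop forb seeds once their profitability E₂/h₂ falls below the rate achievable on husked seeds alone: E₂/h₂ = λE₁/(1 + λh₁).
Solve for λ: λE₁h₂ = E₂(1 + λh₁) → λ(E₁h₂ − E₂h₁) = E₂ → λ = E₂/(E₁h₂ − E₂h₁).
λ = 6.69/(16.7×18.6 − 6.69×20.6) = 6.69/172.8 = 0.03871 per s.

0.039 per s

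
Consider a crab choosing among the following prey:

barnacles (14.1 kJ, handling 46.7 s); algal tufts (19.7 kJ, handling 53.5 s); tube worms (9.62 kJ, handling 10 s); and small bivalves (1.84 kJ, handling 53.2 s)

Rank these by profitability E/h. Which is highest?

Profitability E/h (kJ/s): barnacles = 14.1/46.7 = 0.302, algal tufts = 19.7/53.5 = 0.368, tube worms = 9.62/10 = 0.962, small bivalves = 1.84/53.2 = 0.0346.
Ranked: tube worms > algal tufts > barnacles > small bivalves.

tube worms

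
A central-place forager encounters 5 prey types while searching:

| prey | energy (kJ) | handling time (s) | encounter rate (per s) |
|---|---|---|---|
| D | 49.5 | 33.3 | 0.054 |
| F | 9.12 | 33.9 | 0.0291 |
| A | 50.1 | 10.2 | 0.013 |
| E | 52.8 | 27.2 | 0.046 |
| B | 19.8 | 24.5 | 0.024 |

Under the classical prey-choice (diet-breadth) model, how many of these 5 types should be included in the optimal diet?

E/h in descending order: A 4.91, E 1.94, D 1.49, B 0.808, F 0.269 kJ/s. The optimal diet is the largest prefix of this list for which every included type satisfies E_i/h_i > R on the types above it.
Rate on top 1: 0.575. E: 1.94 > 0.575 → include.
Rate on top 2: 1.292. D: 1.49 > 1.292 → include.
Rate on top 3: 1.376. B: 0.808 < 1.376 → exclude; stop.
Optimal diet: A, E, D — 3 of 5 types.

3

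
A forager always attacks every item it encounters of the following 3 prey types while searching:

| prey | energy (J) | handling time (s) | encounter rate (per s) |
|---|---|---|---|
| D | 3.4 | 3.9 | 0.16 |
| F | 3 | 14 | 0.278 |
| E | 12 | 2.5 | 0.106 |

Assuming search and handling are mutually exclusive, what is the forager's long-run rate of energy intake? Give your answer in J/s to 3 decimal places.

R = (0.16×3.4 + 0.278×3 + 0.106×12) / (1 + 0.16×3.9 + 0.278×14 + 0.106×2.5) = 2.65/5.781 = 0.4584 J/s.

0.458 J/s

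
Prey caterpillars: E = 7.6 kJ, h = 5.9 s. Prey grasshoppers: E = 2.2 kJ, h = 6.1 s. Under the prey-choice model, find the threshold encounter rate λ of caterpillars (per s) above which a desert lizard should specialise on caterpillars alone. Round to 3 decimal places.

Drop grasshoppers once their profitability E₂/h₂ falls below the rate achievable on caterpillars alone: E₂/h₂ = λE₁/(1 + λh₁).
Solve for λ: λE₁h₂ = E₂(1 + λh₁) → λ(E₁h₂ − E₂h₁) = E₂ → λ = E₂/(E₁h₂ − E₂h₁).
λ = 2.2/(7.6×6.1 − 2.2×5.9) = 2.2/33.38 = 0.06591 per s.

0.066 per s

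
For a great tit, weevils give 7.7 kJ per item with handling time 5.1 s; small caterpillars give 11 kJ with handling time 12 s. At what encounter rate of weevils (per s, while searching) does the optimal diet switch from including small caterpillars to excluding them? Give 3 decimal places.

Drop small caterpillars once their profitability E₂/h₂ falls below the rate achievable on weevils alone: E₂/h₂ = λE₁/(1 + λh₁).
Solve for λ: λE₁h₂ = E₂(1 + λh₁) → λ(E₁h₂ − E₂h₁) = E₂ → λ = E₂/(E₁h₂ − E₂h₁).
λ = 11/(7.7×12 − 11×5.1) = 11/36.3 = 0.303 per s.

0.303 per s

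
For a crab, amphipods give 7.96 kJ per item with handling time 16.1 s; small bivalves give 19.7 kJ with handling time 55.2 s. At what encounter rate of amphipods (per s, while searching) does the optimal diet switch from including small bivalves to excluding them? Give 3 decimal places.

0.161 per s

The zero-one rule: include small bivalves iff E₂/h₂ > λE₁/(1+λh₁). Equality gives the switch point.
λE₁h₂ = E₂ + λE₂h₁ ⇒ λ = E₂/(E₁h₂ − E₂h₁) = 19.7/(439.4 − 317.2) = 0.1612 per s.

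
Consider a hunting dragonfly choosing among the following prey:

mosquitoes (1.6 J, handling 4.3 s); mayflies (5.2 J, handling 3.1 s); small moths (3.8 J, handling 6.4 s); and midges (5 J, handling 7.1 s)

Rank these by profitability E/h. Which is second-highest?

Profitability E/h (J/s): mosquitoes = 1.6/4.3 = 0.372, mayflies = 5.2/3.1 = 1.68, small moths = 3.8/6.4 = 0.594, midges = 5/7.1 = 0.704.
Ranked: mayflies > midges > small moths > mosquitoes.

midges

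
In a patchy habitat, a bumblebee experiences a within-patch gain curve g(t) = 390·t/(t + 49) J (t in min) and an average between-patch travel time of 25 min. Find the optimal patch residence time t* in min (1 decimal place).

Maximise g(t)/(T+t): set derivative to zero → g'(t)(T+t) = g(t).
g'(t) = 390·49/(t + 49)². Setting 390·49/(t+49)² = 390t/[(t+49)(25+t)] gives 49(25+t) = t(t+49), so t² = 49×25 = 1225.
t* = √1225 = 35 min.

35.0 min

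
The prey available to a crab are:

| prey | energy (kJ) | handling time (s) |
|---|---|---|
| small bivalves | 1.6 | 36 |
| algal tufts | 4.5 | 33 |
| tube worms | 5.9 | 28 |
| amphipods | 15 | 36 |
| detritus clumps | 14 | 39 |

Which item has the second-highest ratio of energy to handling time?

detritus clumps

In descending order of E/h:
amphipods: 15/36 = 0.417 kJ/s
detritus clumps: 14/39 = 0.359 kJ/s
tube worms: 5.9/28 = 0.211 kJ/s
algal tufts: 4.5/33 = 0.136 kJ/s
small bivalves: 1.6/36 = 0.0444 kJ/s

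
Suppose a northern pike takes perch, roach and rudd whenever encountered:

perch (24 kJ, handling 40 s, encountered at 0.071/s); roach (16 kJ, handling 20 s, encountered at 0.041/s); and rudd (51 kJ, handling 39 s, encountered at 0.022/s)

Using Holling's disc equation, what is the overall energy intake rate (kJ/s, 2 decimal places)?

0.63 kJ/s

R = (0.071×24 + 0.041×16 + 0.022×51) / (1 + 0.071×40 + 0.041×20 + 0.022×39) = 3.482/5.518 = 0.631 kJ/s.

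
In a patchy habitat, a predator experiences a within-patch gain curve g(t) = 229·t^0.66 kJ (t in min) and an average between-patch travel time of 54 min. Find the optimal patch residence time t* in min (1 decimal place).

By the marginal value theorem, leave when the instantaneous gain rate g'(t) equals the habitat-wide average g(t)/(T + t).
g'(t) = 0.66·229·t^-0.34. Setting 0.66·229·t^-0.34 = 229·t^0.66/(54+t) gives 0.66(54+t) = t, so 0.34·t = 0.66×54.
t* = 0.66×54/0.34 = 104.8 min.

104.8 min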